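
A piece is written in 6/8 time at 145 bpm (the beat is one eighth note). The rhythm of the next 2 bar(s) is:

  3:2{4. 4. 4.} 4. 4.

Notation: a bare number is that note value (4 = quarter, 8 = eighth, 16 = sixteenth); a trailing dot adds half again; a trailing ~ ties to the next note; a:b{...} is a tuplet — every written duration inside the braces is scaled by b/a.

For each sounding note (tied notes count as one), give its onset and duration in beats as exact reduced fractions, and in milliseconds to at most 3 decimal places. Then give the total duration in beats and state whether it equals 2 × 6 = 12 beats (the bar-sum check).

1) 0.0ms=0b +827.586ms=2b
2) 827.586ms=2b +827.586ms=2b
3) 1655.172ms=4b +827.586ms=2b
4) 2482.759ms=6b +1241.379ms=3b
5) 3724.138ms=9b +1241.379ms=3b
Σ=12b of 12 (145bpm 6/8) — PASS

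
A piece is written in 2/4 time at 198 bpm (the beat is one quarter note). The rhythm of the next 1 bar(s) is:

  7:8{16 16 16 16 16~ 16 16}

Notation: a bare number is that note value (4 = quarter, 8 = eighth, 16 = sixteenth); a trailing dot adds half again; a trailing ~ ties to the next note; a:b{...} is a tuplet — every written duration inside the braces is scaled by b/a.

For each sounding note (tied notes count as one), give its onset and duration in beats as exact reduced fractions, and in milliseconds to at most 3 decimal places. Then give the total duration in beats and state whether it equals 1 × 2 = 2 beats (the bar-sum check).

1) 0.0ms=0b +86.58ms=2/7b
2) 86.58ms=2/7b +86.58ms=2/7b
3) 173.16ms=4/7b +86.58ms=2/7b
4) 259.74ms=6/7b +86.58ms=2/7b
5) 346.32ms=8/7b +173.16ms=4/7b
6) 519.481ms=12/7b +86.58ms=2/7b
Σ=2b of 2 (198bpm 2/4) — PASS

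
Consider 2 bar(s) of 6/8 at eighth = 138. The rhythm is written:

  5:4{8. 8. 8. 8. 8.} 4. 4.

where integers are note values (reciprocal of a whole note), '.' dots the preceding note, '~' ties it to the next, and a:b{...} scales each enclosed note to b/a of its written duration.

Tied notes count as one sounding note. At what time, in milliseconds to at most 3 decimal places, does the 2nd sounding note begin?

note 2 onset = 6/5b = 521.739ms

1. 0.0ms @ 0 + 521.739ms (6/5)
2. 521.739ms @ 6/5 + 521.739ms (6/5)
3. 1043.478ms @ 12/5 + 521.739ms (6/5)
4. 1565.217ms @ 18/5 + 521.739ms (6/5)
5. 2086.957ms @ 24/5 + 521.739ms (6/5)
6. 2608.696ms @ 6 + 1304.348ms (3)
7. 3913.043ms @ 9 + 1304.348ms (3)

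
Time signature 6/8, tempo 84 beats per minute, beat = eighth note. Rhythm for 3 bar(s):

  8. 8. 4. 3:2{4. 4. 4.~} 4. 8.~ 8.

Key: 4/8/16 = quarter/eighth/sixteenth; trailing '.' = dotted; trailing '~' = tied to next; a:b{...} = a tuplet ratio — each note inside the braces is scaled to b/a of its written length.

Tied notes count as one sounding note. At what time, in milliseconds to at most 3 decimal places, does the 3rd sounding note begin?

1. 0.0ms @ 0 + 1071.429ms (3/2)
2. 1071.429ms @ 3/2 + 1071.429ms (3/2)
3. 2142.857ms @ 3 + 2142.857ms (3)
4. 4285.714ms @ 6 + 1428.571ms (2)
5. 5714.286ms @ 8 + 1428.571ms (2)
6. 7142.857ms @ 10 + 3571.429ms (5)
7. 10714.286ms @ 15 + 2142.857ms (3)

note 3 onset = 3b = 2142.857ms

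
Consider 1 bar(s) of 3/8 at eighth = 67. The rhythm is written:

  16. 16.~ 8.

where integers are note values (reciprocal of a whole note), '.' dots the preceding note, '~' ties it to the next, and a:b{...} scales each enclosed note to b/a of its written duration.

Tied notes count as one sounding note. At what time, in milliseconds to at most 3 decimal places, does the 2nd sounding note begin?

note 2 onset = 3/4b = 671.642ms

1. 0.0ms @ 0 + 671.642ms (3/4)
2. 671.642ms @ 3/4 + 2014.925ms (9/4)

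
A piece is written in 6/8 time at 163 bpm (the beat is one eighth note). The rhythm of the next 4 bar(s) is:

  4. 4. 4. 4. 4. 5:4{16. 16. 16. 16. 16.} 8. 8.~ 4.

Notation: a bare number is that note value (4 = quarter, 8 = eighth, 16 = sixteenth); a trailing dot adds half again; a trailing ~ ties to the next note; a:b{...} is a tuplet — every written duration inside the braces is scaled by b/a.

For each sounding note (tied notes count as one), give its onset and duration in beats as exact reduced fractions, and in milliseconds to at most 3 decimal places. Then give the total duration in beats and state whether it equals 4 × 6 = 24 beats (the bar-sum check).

1) 0.0ms=0b +1104.294ms=3b
2) 1104.294ms=3b +1104.294ms=3b
3) 2208.589ms=6b +1104.294ms=3b
4) 3312.883ms=9b +1104.294ms=3b
5) 4417.178ms=12b +1104.294ms=3b
6) 5521.472ms=15b +220.859ms=3/5b
7) 5742.331ms=78/5b +220.859ms=3/5b
8) 5963.19ms=81/5b +220.859ms=3/5b
9) 6184.049ms=84/5b +220.859ms=3/5b
10) 6404.908ms=87/5b +220.859ms=3/5b
11) 6625.767ms=18b +552.147ms=3/2b
12) 7177.914ms=39/2b +1656.442ms=9/2b
Σ=24b of 24 (163bpm 6/8) — PASS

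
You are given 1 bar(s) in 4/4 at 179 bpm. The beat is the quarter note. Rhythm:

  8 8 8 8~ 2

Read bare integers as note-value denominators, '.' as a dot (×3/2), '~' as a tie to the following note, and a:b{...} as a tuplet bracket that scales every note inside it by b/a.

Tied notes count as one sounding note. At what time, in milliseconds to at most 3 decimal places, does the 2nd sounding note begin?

1. 0.0ms @ 0 + 167.598ms (1/2)
2. 167.598ms @ 1/2 + 167.598ms (1/2)
3. 335.196ms @ 1 + 167.598ms (1/2)
4. 502.793ms @ 3/2 + 837.989ms (5/2)

note 2 onset = 1/2b = 167.598ms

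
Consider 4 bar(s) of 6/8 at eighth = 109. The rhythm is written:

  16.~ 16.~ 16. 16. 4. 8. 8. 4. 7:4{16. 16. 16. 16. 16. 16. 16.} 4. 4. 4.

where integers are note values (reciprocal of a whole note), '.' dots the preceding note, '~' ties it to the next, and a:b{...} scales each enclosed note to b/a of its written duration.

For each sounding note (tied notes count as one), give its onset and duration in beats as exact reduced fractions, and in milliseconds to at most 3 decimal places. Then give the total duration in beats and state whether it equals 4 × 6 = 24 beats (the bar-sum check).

1) 0.0ms=0b +1238.532ms=9/4b
2) 1238.532ms=9/4b +412.844ms=3/4b
3) 1651.376ms=3b +1651.376ms=3b
4) 3302.752ms=6b +825.688ms=3/2b
5) 4128.44ms=15/2b +825.688ms=3/2b
6) 4954.128ms=9b +1651.376ms=3b
7) 6605.505ms=12b +235.911ms=3/7b
8) 6841.415ms=87/7b +235.911ms=3/7b
9) 7077.326ms=90/7b +235.911ms=3/7b
10) 7313.237ms=93/7b +235.911ms=3/7b
11) 7549.148ms=96/7b +235.911ms=3/7b
12) 7785.059ms=99/7b +235.911ms=3/7b
13) 8020.97ms=102/7b +235.911ms=3/7b
14) 8256.881ms=15b +1651.376ms=3b
15) 9908.257ms=18b +1651.376ms=3b
16) 11559.633ms=21b +1651.376ms=3b
Σ=24b of 24 (109bpm 6/8) — PASS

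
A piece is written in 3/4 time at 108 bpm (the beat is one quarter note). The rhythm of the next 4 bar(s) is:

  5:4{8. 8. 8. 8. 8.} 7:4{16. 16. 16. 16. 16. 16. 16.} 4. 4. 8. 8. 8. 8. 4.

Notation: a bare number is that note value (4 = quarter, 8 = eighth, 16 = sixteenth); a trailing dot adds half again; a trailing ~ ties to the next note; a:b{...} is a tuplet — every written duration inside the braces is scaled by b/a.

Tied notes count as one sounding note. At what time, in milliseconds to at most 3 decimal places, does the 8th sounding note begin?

note 8 onset = 24/7b = 1904.762ms

1. 0.0ms @ 0 + 333.333ms (3/5)
2. 333.333ms @ 3/5 + 333.333ms (3/5)
3. 666.667ms @ 6/5 + 333.333ms (3/5)
4. 1000.0ms @ 9/5 + 333.333ms (3/5)
5. 1333.333ms @ 12/5 + 333.333ms (3/5)
6. 1666.667ms @ 3 + 119.048ms (3/14)
7. 1785.714ms @ 45/14 + 119.048ms (3/14)
8. 1904.762ms @ 24/7 + 119.048ms (3/14)
9. 2023.81ms @ 51/14 + 119.048ms (3/14)
10. 2142.857ms @ 27/7 + 119.048ms (3/14)
11. 2261.905ms @ 57/14 + 119.048ms (3/14)
12. 2380.952ms @ 30/7 + 119.048ms (3/14)
13. 2500.0ms @ 9/2 + 833.333ms (3/2)
14. 3333.333ms @ 6 + 833.333ms (3/2)
15. 4166.667ms @ 15/2 + 416.667ms (3/4)
16. 4583.333ms @ 33/4 + 416.667ms (3/4)
17. 5000.0ms @ 9 + 416.667ms (3/4)
18. 5416.667ms @ 39/4 + 416.667ms (3/4)
19. 5833.333ms @ 21/2 + 833.333ms (3/2)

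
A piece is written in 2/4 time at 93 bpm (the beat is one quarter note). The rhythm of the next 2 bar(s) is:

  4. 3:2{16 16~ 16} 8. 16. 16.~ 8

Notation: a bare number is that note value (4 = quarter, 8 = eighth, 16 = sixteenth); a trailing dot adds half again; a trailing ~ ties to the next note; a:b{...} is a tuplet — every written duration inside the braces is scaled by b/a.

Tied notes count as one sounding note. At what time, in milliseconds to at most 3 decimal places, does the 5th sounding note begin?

1. 0.0ms @ 0 + 967.742ms (3/2)
2. 967.742ms @ 3/2 + 107.527ms (1/6)
3. 1075.269ms @ 5/3 + 215.054ms (1/3)
4. 1290.323ms @ 2 + 483.871ms (3/4)
5. 1774.194ms @ 11/4 + 241.935ms (3/8)
6. 2016.129ms @ 25/8 + 564.516ms (7/8)

note 5 onset = 11/4b = 1774.194ms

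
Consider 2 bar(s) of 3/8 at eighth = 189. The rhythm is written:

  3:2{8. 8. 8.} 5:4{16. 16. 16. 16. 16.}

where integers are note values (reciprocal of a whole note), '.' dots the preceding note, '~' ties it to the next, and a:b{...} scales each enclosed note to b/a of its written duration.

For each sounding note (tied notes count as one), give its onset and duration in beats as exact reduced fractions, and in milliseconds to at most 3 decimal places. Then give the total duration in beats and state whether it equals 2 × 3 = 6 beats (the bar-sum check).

1) 0.0ms=0b +317.46ms=1b
2) 317.46ms=1b +317.46ms=1b
3) 634.921ms=2b +317.46ms=1b
4) 952.381ms=3b +190.476ms=3/5b
5) 1142.857ms=18/5b +190.476ms=3/5b
6) 1333.333ms=21/5b +190.476ms=3/5b
7) 1523.81ms=24/5b +190.476ms=3/5b
8) 1714.286ms=27/5b +190.476ms=3/5b
Σ=6b of 6 (189bpm 3/8) — PASS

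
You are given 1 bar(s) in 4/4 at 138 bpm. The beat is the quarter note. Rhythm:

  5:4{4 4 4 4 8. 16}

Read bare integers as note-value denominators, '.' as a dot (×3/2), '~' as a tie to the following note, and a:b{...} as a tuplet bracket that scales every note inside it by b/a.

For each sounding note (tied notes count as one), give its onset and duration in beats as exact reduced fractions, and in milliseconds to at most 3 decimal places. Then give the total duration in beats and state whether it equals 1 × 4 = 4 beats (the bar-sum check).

1) 0.0ms=0b +347.826ms=4/5b
2) 347.826ms=4/5b +347.826ms=4/5b
3) 695.652ms=8/5b +347.826ms=4/5b
4) 1043.478ms=12/5b +347.826ms=4/5b
5) 1391.304ms=16/5b +260.87ms=3/5b
6) 1652.174ms=19/5b +86.957ms=1/5b
Σ=4b of 4 (138bpm 4/4) — PASS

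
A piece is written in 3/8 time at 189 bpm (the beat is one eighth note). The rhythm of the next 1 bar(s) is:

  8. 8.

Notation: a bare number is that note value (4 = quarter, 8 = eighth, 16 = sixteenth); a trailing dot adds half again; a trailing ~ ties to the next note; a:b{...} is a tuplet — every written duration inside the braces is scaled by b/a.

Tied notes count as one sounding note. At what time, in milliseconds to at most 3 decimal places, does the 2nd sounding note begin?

1. 0.0ms @ 0 + 476.19ms (3/2)
2. 476.19ms @ 3/2 + 476.19ms (3/2)

note 2 onset = 3/2b = 476.19ms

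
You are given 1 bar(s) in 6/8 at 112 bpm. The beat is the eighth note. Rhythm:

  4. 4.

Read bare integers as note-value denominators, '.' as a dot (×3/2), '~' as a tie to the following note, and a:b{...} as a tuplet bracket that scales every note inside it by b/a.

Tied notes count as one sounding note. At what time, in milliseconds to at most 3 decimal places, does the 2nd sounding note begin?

note 2 onset = 3b = 1607.143ms

1. 0.0ms @ 0 + 1607.143ms (3)
2. 1607.143ms @ 3 + 1607.143ms (3)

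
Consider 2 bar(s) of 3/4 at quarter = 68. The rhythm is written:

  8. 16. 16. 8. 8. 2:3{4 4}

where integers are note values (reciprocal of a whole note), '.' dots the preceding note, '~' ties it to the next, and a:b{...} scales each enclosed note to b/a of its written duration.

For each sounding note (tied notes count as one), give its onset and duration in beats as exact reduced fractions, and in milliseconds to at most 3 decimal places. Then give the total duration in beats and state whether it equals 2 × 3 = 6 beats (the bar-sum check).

1) 0.0ms=0b +661.765ms=3/4b
2) 661.765ms=3/4b +330.882ms=3/8b
3) 992.647ms=9/8b +330.882ms=3/8b
4) 1323.529ms=3/2b +661.765ms=3/4b
5) 1985.294ms=9/4b +661.765ms=3/4b
6) 2647.059ms=3b +1323.529ms=3/2b
7) 3970.588ms=9/2b +1323.529ms=3/2b
Σ=6b of 6 (68bpm 3/4) — PASS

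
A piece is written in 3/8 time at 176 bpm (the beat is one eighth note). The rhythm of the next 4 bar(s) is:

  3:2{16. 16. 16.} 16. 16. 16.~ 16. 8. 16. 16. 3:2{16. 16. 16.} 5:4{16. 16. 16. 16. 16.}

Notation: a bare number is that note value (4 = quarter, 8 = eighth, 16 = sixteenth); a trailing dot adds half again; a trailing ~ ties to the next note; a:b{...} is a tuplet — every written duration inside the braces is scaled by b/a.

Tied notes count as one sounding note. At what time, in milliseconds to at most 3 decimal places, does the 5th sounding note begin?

note 5 onset = 9/4b = 767.045ms

1. 0.0ms @ 0 + 170.455ms (1/2)
2. 170.455ms @ 1/2 + 170.455ms (1/2)
3. 340.909ms @ 1 + 170.455ms (1/2)
4. 511.364ms @ 3/2 + 255.682ms (3/4)
5. 767.045ms @ 9/4 + 255.682ms (3/4)
6. 1022.727ms @ 3 + 511.364ms (3/2)
7. 1534.091ms @ 9/2 + 511.364ms (3/2)
8. 2045.455ms @ 6 + 255.682ms (3/4)
9. 2301.136ms @ 27/4 + 255.682ms (3/4)
10. 2556.818ms @ 15/2 + 170.455ms (1/2)
11. 2727.273ms @ 8 + 170.455ms (1/2)
12. 2897.727ms @ 17/2 + 170.455ms (1/2)
13. 3068.182ms @ 9 + 204.545ms (3/5)
14. 3272.727ms @ 48/5 + 204.545ms (3/5)
15. 3477.273ms @ 51/5 + 204.545ms (3/5)
16. 3681.818ms @ 54/5 + 204.545ms (3/5)
17. 3886.364ms @ 57/5 + 204.545ms (3/5)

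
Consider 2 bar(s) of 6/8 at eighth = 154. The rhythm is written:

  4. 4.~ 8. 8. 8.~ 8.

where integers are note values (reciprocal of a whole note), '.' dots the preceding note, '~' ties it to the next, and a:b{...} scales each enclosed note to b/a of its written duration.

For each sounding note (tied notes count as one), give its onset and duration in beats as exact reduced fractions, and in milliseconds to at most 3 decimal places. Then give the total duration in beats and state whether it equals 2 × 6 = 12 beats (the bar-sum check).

1) 0.0ms=0b +1168.831ms=3b
2) 1168.831ms=3b +1753.247ms=9/2b
3) 2922.078ms=15/2b +584.416ms=3/2b
4) 3506.494ms=9b +1168.831ms=3b
Σ=12b of 12 (154bpm 6/8) — PASS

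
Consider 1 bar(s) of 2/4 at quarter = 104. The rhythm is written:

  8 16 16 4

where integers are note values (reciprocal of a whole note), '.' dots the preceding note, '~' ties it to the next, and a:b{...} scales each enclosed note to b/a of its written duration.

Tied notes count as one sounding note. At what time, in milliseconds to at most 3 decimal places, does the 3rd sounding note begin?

note 3 onset = 3/4b = 432.692ms

1. 0.0ms @ 0 + 288.462ms (1/2)
2. 288.462ms @ 1/2 + 144.231ms (1/4)
3. 432.692ms @ 3/4 + 144.231ms (1/4)
4. 576.923ms @ 1 + 576.923ms (1)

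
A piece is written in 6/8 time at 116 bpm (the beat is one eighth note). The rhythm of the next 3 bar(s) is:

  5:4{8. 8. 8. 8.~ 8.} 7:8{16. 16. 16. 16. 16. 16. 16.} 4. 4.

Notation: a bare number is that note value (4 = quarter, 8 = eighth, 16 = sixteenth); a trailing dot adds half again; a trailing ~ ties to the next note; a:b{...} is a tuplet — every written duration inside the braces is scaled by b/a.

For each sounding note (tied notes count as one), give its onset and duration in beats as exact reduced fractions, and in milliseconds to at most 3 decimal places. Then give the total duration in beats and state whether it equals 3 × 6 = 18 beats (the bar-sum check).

1) 0.0ms=0b +620.69ms=6/5b
2) 620.69ms=6/5b +620.69ms=6/5b
3) 1241.379ms=12/5b +620.69ms=6/5b
4) 1862.069ms=18/5b +1241.379ms=12/5b
5) 3103.448ms=6b +443.35ms=6/7b
6) 3546.798ms=48/7b +443.35ms=6/7b
7) 3990.148ms=54/7b +443.35ms=6/7b
8) 4433.498ms=60/7b +443.35ms=6/7b
9) 4876.847ms=66/7b +443.35ms=6/7b
10) 5320.197ms=72/7b +443.35ms=6/7b
11) 5763.547ms=78/7b +443.35ms=6/7b
12) 6206.897ms=12b +1551.724ms=3b
13) 7758.621ms=15b +1551.724ms=3b
Σ=18b of 18 (116bpm 6/8) — PASS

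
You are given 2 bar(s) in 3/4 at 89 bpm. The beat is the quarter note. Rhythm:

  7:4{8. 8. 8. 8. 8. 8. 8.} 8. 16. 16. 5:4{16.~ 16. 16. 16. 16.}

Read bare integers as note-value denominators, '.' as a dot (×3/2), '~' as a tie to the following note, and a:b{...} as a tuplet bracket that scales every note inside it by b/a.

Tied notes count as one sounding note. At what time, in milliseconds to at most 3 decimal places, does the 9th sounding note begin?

1. 0.0ms @ 0 + 288.925ms (3/7)
2. 288.925ms @ 3/7 + 288.925ms (3/7)
3. 577.849ms @ 6/7 + 288.925ms (3/7)
4. 866.774ms @ 9/7 + 288.925ms (3/7)
5. 1155.698ms @ 12/7 + 288.925ms (3/7)
6. 1444.623ms @ 15/7 + 288.925ms (3/7)
7. 1733.547ms @ 18/7 + 288.925ms (3/7)
8. 2022.472ms @ 3 + 505.618ms (3/4)
9. 2528.09ms @ 15/4 + 252.809ms (3/8)
10. 2780.899ms @ 33/8 + 252.809ms (3/8)
11. 3033.708ms @ 9/2 + 404.494ms (3/5)
12. 3438.202ms @ 51/10 + 202.247ms (3/10)
13. 3640.449ms @ 27/5 + 202.247ms (3/10)
14. 3842.697ms @ 57/10 + 202.247ms (3/10)

note 9 onset = 15/4b = 2528.09ms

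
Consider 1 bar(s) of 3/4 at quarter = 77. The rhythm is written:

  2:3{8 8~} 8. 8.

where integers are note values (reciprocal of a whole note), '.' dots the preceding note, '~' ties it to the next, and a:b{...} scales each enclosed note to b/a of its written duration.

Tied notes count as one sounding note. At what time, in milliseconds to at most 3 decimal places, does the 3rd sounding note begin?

1. 0.0ms @ 0 + 584.416ms (3/4)
2. 584.416ms @ 3/4 + 1168.831ms (3/2)
3. 1753.247ms @ 9/4 + 584.416ms (3/4)

note 3 onset = 9/4b = 1753.247ms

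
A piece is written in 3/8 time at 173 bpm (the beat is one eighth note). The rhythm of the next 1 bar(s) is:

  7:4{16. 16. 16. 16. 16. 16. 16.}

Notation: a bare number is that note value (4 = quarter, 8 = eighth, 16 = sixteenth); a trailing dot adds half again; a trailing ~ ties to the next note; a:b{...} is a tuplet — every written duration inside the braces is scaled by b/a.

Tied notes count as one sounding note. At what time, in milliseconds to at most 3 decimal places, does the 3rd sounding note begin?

1. 0.0ms @ 0 + 148.637ms (3/7)
2. 148.637ms @ 3/7 + 148.637ms (3/7)
3. 297.275ms @ 6/7 + 148.637ms (3/7)
4. 445.912ms @ 9/7 + 148.637ms (3/7)
5. 594.55ms @ 12/7 + 148.637ms (3/7)
6. 743.187ms @ 15/7 + 148.637ms (3/7)
7. 891.825ms @ 18/7 + 148.637ms (3/7)

note 3 onset = 6/7b = 297.275ms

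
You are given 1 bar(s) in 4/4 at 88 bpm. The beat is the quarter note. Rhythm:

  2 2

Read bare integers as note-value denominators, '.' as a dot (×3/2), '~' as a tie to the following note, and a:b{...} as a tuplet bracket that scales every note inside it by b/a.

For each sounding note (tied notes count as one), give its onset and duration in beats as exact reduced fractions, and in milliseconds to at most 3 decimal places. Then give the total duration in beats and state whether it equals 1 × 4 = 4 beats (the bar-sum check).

1) 0.0ms=0b +1363.636ms=2b
2) 1363.636ms=2b +1363.636ms=2b
Σ=4b of 4 (88bpm 4/4) — PASS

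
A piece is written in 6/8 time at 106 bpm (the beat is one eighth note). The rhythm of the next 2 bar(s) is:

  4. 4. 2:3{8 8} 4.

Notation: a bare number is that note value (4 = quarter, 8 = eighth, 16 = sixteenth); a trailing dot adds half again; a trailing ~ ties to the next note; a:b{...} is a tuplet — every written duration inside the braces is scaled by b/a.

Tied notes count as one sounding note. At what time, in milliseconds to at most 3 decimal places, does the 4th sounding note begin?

note 4 onset = 15/2b = 4245.283ms

1. 0.0ms @ 0 + 1698.113ms (3)
2. 1698.113ms @ 3 + 1698.113ms (3)
3. 3396.226ms @ 6 + 849.057ms (3/2)
4. 4245.283ms @ 15/2 + 849.057ms (3/2)
5. 5094.34ms @ 9 + 1698.113ms (3)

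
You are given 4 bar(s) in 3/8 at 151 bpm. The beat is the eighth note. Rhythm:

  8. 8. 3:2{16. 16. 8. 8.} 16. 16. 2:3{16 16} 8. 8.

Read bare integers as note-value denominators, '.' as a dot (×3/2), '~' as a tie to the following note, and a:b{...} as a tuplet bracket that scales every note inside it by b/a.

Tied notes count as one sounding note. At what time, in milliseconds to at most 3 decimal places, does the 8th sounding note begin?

1. 0.0ms @ 0 + 596.026ms (3/2)
2. 596.026ms @ 3/2 + 596.026ms (3/2)
3. 1192.053ms @ 3 + 198.675ms (1/2)
4. 1390.728ms @ 7/2 + 198.675ms (1/2)
5. 1589.404ms @ 4 + 397.351ms (1)
6. 1986.755ms @ 5 + 397.351ms (1)
7. 2384.106ms @ 6 + 298.013ms (3/4)
8. 2682.119ms @ 27/4 + 298.013ms (3/4)
9. 2980.132ms @ 15/2 + 298.013ms (3/4)
10. 3278.146ms @ 33/4 + 298.013ms (3/4)
11. 3576.159ms @ 9 + 596.026ms (3/2)
12. 4172.185ms @ 21/2 + 596.026ms (3/2)

note 8 onset = 27/4b = 2682.119ms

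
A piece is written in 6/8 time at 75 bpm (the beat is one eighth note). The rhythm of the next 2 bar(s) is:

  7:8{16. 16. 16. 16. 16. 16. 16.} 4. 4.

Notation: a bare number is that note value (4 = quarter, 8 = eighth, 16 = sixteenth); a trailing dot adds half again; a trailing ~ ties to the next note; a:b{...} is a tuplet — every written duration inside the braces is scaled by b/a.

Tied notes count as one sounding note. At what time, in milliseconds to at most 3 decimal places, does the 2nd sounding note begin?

1. 0.0ms @ 0 + 685.714ms (6/7)
2. 685.714ms @ 6/7 + 685.714ms (6/7)
3. 1371.429ms @ 12/7 + 685.714ms (6/7)
4. 2057.143ms @ 18/7 + 685.714ms (6/7)
5. 2742.857ms @ 24/7 + 685.714ms (6/7)
6. 3428.571ms @ 30/7 + 685.714ms (6/7)
7. 4114.286ms @ 36/7 + 685.714ms (6/7)
8. 4800.0ms @ 6 + 2400.0ms (3)
9. 7200.0ms @ 9 + 2400.0ms (3)

note 2 onset = 6/7b = 685.714ms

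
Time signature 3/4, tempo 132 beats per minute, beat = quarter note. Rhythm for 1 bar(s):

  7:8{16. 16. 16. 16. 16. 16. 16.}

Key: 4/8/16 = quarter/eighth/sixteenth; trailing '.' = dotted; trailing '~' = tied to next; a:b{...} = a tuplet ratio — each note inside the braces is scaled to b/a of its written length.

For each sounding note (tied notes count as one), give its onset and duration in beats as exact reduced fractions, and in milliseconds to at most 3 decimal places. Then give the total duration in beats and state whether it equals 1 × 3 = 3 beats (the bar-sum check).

1) 0.0ms=0b +194.805ms=3/7b
2) 194.805ms=3/7b +194.805ms=3/7b
3) 389.61ms=6/7b +194.805ms=3/7b
4) 584.416ms=9/7b +194.805ms=3/7b
5) 779.221ms=12/7b +194.805ms=3/7b
6) 974.026ms=15/7b +194.805ms=3/7b
7) 1168.831ms=18/7b +194.805ms=3/7b
Σ=3b of 3 (132bpm 3/4) — PASS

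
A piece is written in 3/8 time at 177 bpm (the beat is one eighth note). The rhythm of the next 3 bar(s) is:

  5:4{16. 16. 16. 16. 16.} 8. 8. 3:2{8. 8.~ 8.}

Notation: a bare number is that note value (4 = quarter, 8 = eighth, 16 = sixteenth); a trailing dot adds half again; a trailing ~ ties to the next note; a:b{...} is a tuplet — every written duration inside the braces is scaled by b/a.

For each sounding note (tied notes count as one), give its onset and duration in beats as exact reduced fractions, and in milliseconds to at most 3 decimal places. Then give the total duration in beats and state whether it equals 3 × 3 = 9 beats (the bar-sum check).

1) 0.0ms=0b +203.39ms=3/5b
2) 203.39ms=3/5b +203.39ms=3/5b
3) 406.78ms=6/5b +203.39ms=3/5b
4) 610.169ms=9/5b +203.39ms=3/5b
5) 813.559ms=12/5b +203.39ms=3/5b
6) 1016.949ms=3b +508.475ms=3/2b
7) 1525.424ms=9/2b +508.475ms=3/2b
8) 2033.898ms=6b +338.983ms=1b
9) 2372.881ms=7b +677.966ms=2b
Σ=9b of 9 (177bpm 3/8) — PASS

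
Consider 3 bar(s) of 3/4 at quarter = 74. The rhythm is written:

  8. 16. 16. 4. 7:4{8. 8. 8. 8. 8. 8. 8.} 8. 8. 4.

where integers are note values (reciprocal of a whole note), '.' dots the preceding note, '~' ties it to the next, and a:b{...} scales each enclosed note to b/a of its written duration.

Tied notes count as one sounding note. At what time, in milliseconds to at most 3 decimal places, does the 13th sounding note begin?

note 13 onset = 27/4b = 5472.973ms

1. 0.0ms @ 0 + 608.108ms (3/4)
2. 608.108ms @ 3/4 + 304.054ms (3/8)
3. 912.162ms @ 9/8 + 304.054ms (3/8)
4. 1216.216ms @ 3/2 + 1216.216ms (3/2)
5. 2432.432ms @ 3 + 347.49ms (3/7)
6. 2779.923ms @ 24/7 + 347.49ms (3/7)
7. 3127.413ms @ 27/7 + 347.49ms (3/7)
8. 3474.903ms @ 30/7 + 347.49ms (3/7)
9. 3822.394ms @ 33/7 + 347.49ms (3/7)
10. 4169.884ms @ 36/7 + 347.49ms (3/7)
11. 4517.375ms @ 39/7 + 347.49ms (3/7)
12. 4864.865ms @ 6 + 608.108ms (3/4)
13. 5472.973ms @ 27/4 + 608.108ms (3/4)
14. 6081.081ms @ 15/2 + 1216.216ms (3/2)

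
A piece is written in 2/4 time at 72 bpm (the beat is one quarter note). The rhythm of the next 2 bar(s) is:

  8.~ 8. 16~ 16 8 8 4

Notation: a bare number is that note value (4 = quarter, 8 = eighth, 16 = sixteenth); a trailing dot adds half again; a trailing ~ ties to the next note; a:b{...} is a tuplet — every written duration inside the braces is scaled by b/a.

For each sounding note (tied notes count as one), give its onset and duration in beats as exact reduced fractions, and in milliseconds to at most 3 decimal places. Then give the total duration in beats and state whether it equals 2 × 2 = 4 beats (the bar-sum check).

1) 0.0ms=0b +1250.0ms=3/2b
2) 1250.0ms=3/2b +416.667ms=1/2b
3) 1666.667ms=2b +416.667ms=1/2b
4) 2083.333ms=5/2b +416.667ms=1/2b
5) 2500.0ms=3b +833.333ms=1b
Σ=4b of 4 (72bpm 2/4) — PASS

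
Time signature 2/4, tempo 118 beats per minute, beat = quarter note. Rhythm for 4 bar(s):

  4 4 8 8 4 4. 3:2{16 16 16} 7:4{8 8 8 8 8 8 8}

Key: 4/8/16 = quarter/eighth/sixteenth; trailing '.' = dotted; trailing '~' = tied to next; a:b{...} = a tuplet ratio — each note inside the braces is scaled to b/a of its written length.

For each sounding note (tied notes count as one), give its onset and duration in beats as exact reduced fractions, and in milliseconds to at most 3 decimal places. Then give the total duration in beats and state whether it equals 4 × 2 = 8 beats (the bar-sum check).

1) 0.0ms=0b +508.475ms=1b
2) 508.475ms=1b +508.475ms=1b
3) 1016.949ms=2b +254.237ms=1/2b
4) 1271.186ms=5/2b +254.237ms=1/2b
5) 1525.424ms=3b +508.475ms=1b
6) 2033.898ms=4b +762.712ms=3/2b
7) 2796.61ms=11/2b +84.746ms=1/6b
8) 2881.356ms=17/3b +84.746ms=1/6b
9) 2966.102ms=35/6b +84.746ms=1/6b
10) 3050.847ms=6b +145.278ms=2/7b
11) 3196.126ms=44/7b +145.278ms=2/7b
12) 3341.404ms=46/7b +145.278ms=2/7b
13) 3486.683ms=48/7b +145.278ms=2/7b
14) 3631.961ms=50/7b +145.278ms=2/7b
15) 3777.24ms=52/7b +145.278ms=2/7b
16) 3922.518ms=54/7b +145.278ms=2/7b
Σ=8b of 8 (118bpm 2/4) — PASS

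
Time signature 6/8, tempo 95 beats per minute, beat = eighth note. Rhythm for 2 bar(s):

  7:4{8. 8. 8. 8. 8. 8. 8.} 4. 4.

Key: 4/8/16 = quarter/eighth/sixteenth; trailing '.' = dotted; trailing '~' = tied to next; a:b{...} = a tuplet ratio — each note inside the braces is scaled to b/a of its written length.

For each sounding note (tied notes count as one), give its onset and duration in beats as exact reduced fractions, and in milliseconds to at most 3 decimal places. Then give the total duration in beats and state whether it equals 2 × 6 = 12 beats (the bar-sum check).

1) 0.0ms=0b +541.353ms=6/7b
2) 541.353ms=6/7b +541.353ms=6/7b
3) 1082.707ms=12/7b +541.353ms=6/7b
4) 1624.06ms=18/7b +541.353ms=6/7b
5) 2165.414ms=24/7b +541.353ms=6/7b
6) 2706.767ms=30/7b +541.353ms=6/7b
7) 3248.12ms=36/7b +541.353ms=6/7b
8) 3789.474ms=6b +1894.737ms=3b
9) 5684.211ms=9b +1894.737ms=3b
Σ=12b of 12 (95bpm 6/8) — PASS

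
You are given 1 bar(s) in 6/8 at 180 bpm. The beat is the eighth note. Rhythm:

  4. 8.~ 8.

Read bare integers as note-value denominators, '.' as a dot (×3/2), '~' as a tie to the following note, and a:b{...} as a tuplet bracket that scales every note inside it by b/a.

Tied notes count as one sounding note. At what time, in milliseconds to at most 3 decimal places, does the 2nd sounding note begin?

1. 0.0ms @ 0 + 1000.0ms (3)
2. 1000.0ms @ 3 + 1000.0ms (3)

note 2 onset = 3b = 1000.0ms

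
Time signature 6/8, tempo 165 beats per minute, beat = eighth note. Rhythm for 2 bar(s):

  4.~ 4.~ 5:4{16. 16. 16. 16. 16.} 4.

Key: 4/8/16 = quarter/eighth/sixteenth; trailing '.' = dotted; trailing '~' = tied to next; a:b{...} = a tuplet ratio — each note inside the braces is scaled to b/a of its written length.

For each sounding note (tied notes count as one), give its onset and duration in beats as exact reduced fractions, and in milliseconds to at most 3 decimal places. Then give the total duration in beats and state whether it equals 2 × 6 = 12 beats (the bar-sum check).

1) 0.0ms=0b +2400.0ms=33/5b
2) 2400.0ms=33/5b +218.182ms=3/5b
3) 2618.182ms=36/5b +218.182ms=3/5b
4) 2836.364ms=39/5b +218.182ms=3/5b
5) 3054.545ms=42/5b +218.182ms=3/5b
6) 3272.727ms=9b +1090.909ms=3b
Σ=12b of 12 (165bpm 6/8) — PASS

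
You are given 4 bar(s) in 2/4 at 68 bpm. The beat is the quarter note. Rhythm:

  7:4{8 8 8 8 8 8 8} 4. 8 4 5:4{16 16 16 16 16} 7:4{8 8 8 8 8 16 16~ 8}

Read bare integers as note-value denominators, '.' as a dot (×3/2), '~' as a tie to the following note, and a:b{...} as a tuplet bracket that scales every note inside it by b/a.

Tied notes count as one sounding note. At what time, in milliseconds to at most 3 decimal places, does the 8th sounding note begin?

1. 0.0ms @ 0 + 252.101ms (2/7)
2. 252.101ms @ 2/7 + 252.101ms (2/7)
3. 504.202ms @ 4/7 + 252.101ms (2/7)
4. 756.303ms @ 6/7 + 252.101ms (2/7)
5. 1008.403ms @ 8/7 + 252.101ms (2/7)
6. 1260.504ms @ 10/7 + 252.101ms (2/7)
7. 1512.605ms @ 12/7 + 252.101ms (2/7)
8. 1764.706ms @ 2 + 1323.529ms (3/2)
9. 3088.235ms @ 7/2 + 441.176ms (1/2)
10. 3529.412ms @ 4 + 882.353ms (1)
11. 4411.765ms @ 5 + 176.471ms (1/5)
12. 4588.235ms @ 26/5 + 176.471ms (1/5)
13. 4764.706ms @ 27/5 + 176.471ms (1/5)
14. 4941.176ms @ 28/5 + 176.471ms (1/5)
15. 5117.647ms @ 29/5 + 176.471ms (1/5)
16. 5294.118ms @ 6 + 252.101ms (2/7)
17. 5546.218ms @ 44/7 + 252.101ms (2/7)
18. 5798.319ms @ 46/7 + 252.101ms (2/7)
19. 6050.42ms @ 48/7 + 252.101ms (2/7)
20. 6302.521ms @ 50/7 + 252.101ms (2/7)
21. 6554.622ms @ 52/7 + 126.05ms (1/7)
22. 6680.672ms @ 53/7 + 378.151ms (3/7)

note 8 onset = 2b = 1764.706ms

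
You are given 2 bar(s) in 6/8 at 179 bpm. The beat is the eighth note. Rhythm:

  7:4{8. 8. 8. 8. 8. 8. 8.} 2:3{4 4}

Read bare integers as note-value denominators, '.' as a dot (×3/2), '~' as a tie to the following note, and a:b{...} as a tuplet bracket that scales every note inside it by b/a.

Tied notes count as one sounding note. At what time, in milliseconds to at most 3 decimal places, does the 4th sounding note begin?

1. 0.0ms @ 0 + 287.31ms (6/7)
2. 287.31ms @ 6/7 + 287.31ms (6/7)
3. 574.621ms @ 12/7 + 287.31ms (6/7)
4. 861.931ms @ 18/7 + 287.31ms (6/7)
5. 1149.242ms @ 24/7 + 287.31ms (6/7)
6. 1436.552ms @ 30/7 + 287.31ms (6/7)
7. 1723.863ms @ 36/7 + 287.31ms (6/7)
8. 2011.173ms @ 6 + 1005.587ms (3)
9. 3016.76ms @ 9 + 1005.587ms (3)

note 4 onset = 18/7b = 861.931ms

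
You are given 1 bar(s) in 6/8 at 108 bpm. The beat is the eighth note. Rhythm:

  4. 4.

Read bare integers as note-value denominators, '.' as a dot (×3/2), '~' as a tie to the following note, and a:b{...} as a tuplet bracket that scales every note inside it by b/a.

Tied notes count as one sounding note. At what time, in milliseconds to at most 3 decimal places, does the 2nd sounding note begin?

1. 0.0ms @ 0 + 1666.667ms (3)
2. 1666.667ms @ 3 + 1666.667ms (3)

note 2 onset = 3b = 1666.667ms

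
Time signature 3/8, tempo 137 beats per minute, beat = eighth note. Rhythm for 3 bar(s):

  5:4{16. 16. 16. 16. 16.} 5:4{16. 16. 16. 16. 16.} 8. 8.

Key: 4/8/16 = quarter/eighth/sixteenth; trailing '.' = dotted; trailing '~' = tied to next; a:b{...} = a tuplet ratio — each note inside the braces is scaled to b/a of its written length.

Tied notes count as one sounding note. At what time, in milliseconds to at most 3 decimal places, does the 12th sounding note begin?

1. 0.0ms @ 0 + 262.774ms (3/5)
2. 262.774ms @ 3/5 + 262.774ms (3/5)
3. 525.547ms @ 6/5 + 262.774ms (3/5)
4. 788.321ms @ 9/5 + 262.774ms (3/5)
5. 1051.095ms @ 12/5 + 262.774ms (3/5)
6. 1313.869ms @ 3 + 262.774ms (3/5)
7. 1576.642ms @ 18/5 + 262.774ms (3/5)
8. 1839.416ms @ 21/5 + 262.774ms (3/5)
9. 2102.19ms @ 24/5 + 262.774ms (3/5)
10. 2364.964ms @ 27/5 + 262.774ms (3/5)
11. 2627.737ms @ 6 + 656.934ms (3/2)
12. 3284.672ms @ 15/2 + 656.934ms (3/2)

note 12 onset = 15/2b = 3284.672ms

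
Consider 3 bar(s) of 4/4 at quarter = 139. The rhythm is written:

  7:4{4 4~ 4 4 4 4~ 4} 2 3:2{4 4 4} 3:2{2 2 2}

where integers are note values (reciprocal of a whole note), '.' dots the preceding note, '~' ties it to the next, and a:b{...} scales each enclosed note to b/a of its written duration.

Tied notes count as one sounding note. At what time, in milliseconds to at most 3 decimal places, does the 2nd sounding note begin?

1. 0.0ms @ 0 + 246.66ms (4/7)
2. 246.66ms @ 4/7 + 493.32ms (8/7)
3. 739.979ms @ 12/7 + 246.66ms (4/7)
4. 986.639ms @ 16/7 + 246.66ms (4/7)
5. 1233.299ms @ 20/7 + 493.32ms (8/7)
6. 1726.619ms @ 4 + 863.309ms (2)
7. 2589.928ms @ 6 + 287.77ms (2/3)
8. 2877.698ms @ 20/3 + 287.77ms (2/3)
9. 3165.468ms @ 22/3 + 287.77ms (2/3)
10. 3453.237ms @ 8 + 575.54ms (4/3)
11. 4028.777ms @ 28/3 + 575.54ms (4/3)
12. 4604.317ms @ 32/3 + 575.54ms (4/3)

note 2 onset = 4/7b = 246.66ms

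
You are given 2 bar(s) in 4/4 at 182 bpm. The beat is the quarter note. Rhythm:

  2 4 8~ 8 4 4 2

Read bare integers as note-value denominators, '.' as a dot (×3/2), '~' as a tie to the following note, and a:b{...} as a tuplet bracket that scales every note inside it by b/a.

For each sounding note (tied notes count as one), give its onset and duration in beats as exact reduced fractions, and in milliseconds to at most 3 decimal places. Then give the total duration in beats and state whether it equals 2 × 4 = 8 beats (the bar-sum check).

1) 0.0ms=0b +659.341ms=2b
2) 659.341ms=2b +329.67ms=1b
3) 989.011ms=3b +329.67ms=1b
4) 1318.681ms=4b +329.67ms=1b
5) 1648.352ms=5b +329.67ms=1b
6) 1978.022ms=6b +659.341ms=2b
Σ=8b of 8 (182bpm 4/4) — PASS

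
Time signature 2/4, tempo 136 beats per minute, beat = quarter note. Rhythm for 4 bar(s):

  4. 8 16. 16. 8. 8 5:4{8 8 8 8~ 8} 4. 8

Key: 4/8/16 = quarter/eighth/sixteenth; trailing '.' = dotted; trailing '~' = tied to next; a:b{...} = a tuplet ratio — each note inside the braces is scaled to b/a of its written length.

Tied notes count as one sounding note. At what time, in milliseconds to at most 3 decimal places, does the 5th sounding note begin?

1. 0.0ms @ 0 + 661.765ms (3/2)
2. 661.765ms @ 3/2 + 220.588ms (1/2)
3. 882.353ms @ 2 + 165.441ms (3/8)
4. 1047.794ms @ 19/8 + 165.441ms (3/8)
5. 1213.235ms @ 11/4 + 330.882ms (3/4)
6. 1544.118ms @ 7/2 + 220.588ms (1/2)
7. 1764.706ms @ 4 + 176.471ms (2/5)
8. 1941.176ms @ 22/5 + 176.471ms (2/5)
9. 2117.647ms @ 24/5 + 176.471ms (2/5)
10. 2294.118ms @ 26/5 + 352.941ms (4/5)
11. 2647.059ms @ 6 + 661.765ms (3/2)
12. 3308.824ms @ 15/2 + 220.588ms (1/2)

note 5 onset = 11/4b = 1213.235ms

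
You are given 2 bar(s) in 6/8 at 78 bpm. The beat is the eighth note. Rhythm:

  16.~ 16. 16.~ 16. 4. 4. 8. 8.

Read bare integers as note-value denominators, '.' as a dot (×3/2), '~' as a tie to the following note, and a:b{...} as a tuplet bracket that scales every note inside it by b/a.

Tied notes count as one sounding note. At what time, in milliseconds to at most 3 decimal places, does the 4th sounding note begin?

note 4 onset = 6b = 4615.385ms

1. 0.0ms @ 0 + 1153.846ms (3/2)
2. 1153.846ms @ 3/2 + 1153.846ms (3/2)
3. 2307.692ms @ 3 + 2307.692ms (3)
4. 4615.385ms @ 6 + 2307.692ms (3)
5. 6923.077ms @ 9 + 1153.846ms (3/2)
6. 8076.923ms @ 21/2 + 1153.846ms (3/2)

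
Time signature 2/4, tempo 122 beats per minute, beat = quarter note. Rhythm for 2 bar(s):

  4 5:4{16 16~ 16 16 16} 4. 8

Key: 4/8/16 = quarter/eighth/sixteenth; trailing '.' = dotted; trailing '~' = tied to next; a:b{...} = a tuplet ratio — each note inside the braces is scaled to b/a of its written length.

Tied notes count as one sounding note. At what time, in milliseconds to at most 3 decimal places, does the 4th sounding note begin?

1. 0.0ms @ 0 + 491.803ms (1)
2. 491.803ms @ 1 + 98.361ms (1/5)
3. 590.164ms @ 6/5 + 196.721ms (2/5)
4. 786.885ms @ 8/5 + 98.361ms (1/5)
5. 885.246ms @ 9/5 + 98.361ms (1/5)
6. 983.607ms @ 2 + 737.705ms (3/2)
7. 1721.311ms @ 7/2 + 245.902ms (1/2)

note 4 onset = 8/5b = 786.885ms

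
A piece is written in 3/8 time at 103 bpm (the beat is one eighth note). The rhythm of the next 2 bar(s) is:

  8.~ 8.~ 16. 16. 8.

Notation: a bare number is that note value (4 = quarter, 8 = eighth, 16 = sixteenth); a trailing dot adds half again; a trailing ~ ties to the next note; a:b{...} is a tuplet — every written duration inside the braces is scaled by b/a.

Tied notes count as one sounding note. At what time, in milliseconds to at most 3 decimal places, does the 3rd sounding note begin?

1. 0.0ms @ 0 + 2184.466ms (15/4)
2. 2184.466ms @ 15/4 + 436.893ms (3/4)
3. 2621.359ms @ 9/2 + 873.786ms (3/2)

note 3 onset = 9/2b = 2621.359ms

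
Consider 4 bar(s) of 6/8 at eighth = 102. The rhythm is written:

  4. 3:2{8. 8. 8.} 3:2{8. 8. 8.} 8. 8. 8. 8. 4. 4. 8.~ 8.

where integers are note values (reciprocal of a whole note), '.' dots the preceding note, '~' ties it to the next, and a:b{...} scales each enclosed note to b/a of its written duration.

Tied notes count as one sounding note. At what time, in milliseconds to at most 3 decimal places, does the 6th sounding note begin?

1. 0.0ms @ 0 + 1764.706ms (3)
2. 1764.706ms @ 3 + 588.235ms (1)
3. 2352.941ms @ 4 + 588.235ms (1)
4. 2941.176ms @ 5 + 588.235ms (1)
5. 3529.412ms @ 6 + 588.235ms (1)
6. 4117.647ms @ 7 + 588.235ms (1)
7. 4705.882ms @ 8 + 588.235ms (1)
8. 5294.118ms @ 9 + 882.353ms (3/2)
9. 6176.471ms @ 21/2 + 882.353ms (3/2)
10. 7058.824ms @ 12 + 882.353ms (3/2)
11. 7941.176ms @ 27/2 + 882.353ms (3/2)
12. 8823.529ms @ 15 + 1764.706ms (3)
13. 10588.235ms @ 18 + 1764.706ms (3)
14. 12352.941ms @ 21 + 1764.706ms (3)

note 6 onset = 7b = 4117.647ms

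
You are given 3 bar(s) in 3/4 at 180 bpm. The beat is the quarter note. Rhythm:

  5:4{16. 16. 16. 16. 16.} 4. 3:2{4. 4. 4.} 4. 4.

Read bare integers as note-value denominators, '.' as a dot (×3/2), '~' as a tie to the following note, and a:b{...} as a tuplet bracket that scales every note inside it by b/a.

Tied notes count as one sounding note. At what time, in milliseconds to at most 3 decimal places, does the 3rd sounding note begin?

1. 0.0ms @ 0 + 100.0ms (3/10)
2. 100.0ms @ 3/10 + 100.0ms (3/10)
3. 200.0ms @ 3/5 + 100.0ms (3/10)
4. 300.0ms @ 9/10 + 100.0ms (3/10)
5. 400.0ms @ 6/5 + 100.0ms (3/10)
6. 500.0ms @ 3/2 + 500.0ms (3/2)
7. 1000.0ms @ 3 + 333.333ms (1)
8. 1333.333ms @ 4 + 333.333ms (1)
9. 1666.667ms @ 5 + 333.333ms (1)
10. 2000.0ms @ 6 + 500.0ms (3/2)
11. 2500.0ms @ 15/2 + 500.0ms (3/2)

note 3 onset = 3/5b = 200.0ms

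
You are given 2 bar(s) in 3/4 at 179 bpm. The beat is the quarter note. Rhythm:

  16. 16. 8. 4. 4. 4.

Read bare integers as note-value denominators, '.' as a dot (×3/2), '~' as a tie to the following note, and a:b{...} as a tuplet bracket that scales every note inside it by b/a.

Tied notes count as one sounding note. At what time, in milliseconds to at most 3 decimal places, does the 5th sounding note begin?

note 5 onset = 3b = 1005.587ms

1. 0.0ms @ 0 + 125.698ms (3/8)
2. 125.698ms @ 3/8 + 125.698ms (3/8)
3. 251.397ms @ 3/4 + 251.397ms (3/4)
4. 502.793ms @ 3/2 + 502.793ms (3/2)
5. 1005.587ms @ 3 + 502.793ms (3/2)
6. 1508.38ms @ 9/2 + 502.793ms (3/2)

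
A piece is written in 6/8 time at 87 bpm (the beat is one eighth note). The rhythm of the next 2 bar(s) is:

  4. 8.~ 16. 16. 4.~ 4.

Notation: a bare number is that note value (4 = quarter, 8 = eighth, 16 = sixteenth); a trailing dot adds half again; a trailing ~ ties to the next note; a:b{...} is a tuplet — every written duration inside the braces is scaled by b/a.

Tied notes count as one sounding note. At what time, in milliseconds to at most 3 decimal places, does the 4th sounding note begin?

1. 0.0ms @ 0 + 2068.966ms (3)
2. 2068.966ms @ 3 + 1551.724ms (9/4)
3. 3620.69ms @ 21/4 + 517.241ms (3/4)
4. 4137.931ms @ 6 + 4137.931ms (6)

note 4 onset = 6b = 4137.931ms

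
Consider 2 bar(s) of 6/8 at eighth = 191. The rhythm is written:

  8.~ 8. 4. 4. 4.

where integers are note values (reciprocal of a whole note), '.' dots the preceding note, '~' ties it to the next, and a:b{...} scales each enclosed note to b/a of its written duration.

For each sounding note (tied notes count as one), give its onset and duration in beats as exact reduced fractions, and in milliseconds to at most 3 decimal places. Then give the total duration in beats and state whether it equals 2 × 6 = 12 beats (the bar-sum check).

1) 0.0ms=0b +942.408ms=3b
2) 942.408ms=3b +942.408ms=3b
3) 1884.817ms=6b +942.408ms=3b
4) 2827.225ms=9b +942.408ms=3b
Σ=12b of 12 (191bpm 6/8) — PASS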